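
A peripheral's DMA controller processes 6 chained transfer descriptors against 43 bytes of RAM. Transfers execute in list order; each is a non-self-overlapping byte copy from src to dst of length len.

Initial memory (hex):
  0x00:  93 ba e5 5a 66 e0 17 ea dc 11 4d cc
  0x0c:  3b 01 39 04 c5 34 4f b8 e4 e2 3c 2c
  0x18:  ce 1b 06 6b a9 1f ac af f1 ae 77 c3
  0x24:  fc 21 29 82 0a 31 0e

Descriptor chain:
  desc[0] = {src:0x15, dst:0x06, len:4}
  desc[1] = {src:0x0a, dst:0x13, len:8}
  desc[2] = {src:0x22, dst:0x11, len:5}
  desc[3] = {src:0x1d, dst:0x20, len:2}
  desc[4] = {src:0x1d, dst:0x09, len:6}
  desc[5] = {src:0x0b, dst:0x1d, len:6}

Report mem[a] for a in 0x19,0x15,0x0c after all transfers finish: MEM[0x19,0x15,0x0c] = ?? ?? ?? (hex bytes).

MEM[0x19,0x15,0x0c] = c5 29 1f

  after D0: wrote 4B at 0x06 = e23c2cce
  after D1: wrote 8B at 0x13 = 4dcc3b013904c534
  after D2: wrote 5B at 0x11 = 77c3fc2129
  after D3: wrote 2B at 0x20 = 1fac
  after D4: wrote 6B at 0x09 = 1facaf1fac77
  after D5: wrote 6B at 0x1d = af1fac7704c5
query mem[0x19]=0xc5, mem[0x15]=0x29, mem[0x0c]=0x1f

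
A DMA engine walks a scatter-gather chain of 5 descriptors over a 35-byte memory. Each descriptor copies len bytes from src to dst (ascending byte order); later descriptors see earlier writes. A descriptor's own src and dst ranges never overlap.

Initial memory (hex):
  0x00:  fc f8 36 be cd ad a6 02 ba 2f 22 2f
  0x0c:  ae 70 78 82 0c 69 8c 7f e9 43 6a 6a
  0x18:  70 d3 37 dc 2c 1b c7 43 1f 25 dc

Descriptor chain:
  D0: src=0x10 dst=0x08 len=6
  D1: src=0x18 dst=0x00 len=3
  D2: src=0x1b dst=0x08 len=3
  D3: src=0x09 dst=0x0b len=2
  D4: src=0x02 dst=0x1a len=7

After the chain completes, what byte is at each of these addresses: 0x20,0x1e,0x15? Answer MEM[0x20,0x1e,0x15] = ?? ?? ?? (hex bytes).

MEM[0x20,0x1e,0x15] = dc a6 43

D0: mem[0x08..0x0d] <- [0c 69 8c 7f e9 43]
D1: mem[0x00..0x02] <- [70 d3 37]
D2: mem[0x08..0x0a] <- [dc 2c 1b]
D3: mem[0x0b..0x0c] <- [2c 1b]
D4: mem[0x1a..0x20] <- [37 be cd ad a6 02 dc]
query mem[0x20]=0xdc, mem[0x1e]=0xa6, mem[0x15]=0x43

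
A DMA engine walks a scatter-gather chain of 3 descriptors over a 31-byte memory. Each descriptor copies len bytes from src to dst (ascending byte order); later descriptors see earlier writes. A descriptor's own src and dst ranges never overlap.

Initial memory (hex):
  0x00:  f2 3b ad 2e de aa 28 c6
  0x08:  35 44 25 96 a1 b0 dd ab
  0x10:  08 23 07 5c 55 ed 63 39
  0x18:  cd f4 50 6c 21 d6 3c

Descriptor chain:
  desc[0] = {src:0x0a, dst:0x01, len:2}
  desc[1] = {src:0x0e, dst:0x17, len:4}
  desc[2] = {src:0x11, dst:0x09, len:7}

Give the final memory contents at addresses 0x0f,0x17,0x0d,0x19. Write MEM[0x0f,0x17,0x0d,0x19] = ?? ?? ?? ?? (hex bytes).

MEM[0x0f,0x17,0x0d,0x19] = dd dd ed 08

#0 dst[0x01+2] := {0x25,0x96}
#1 dst[0x17+4] := {0xdd,0xab,0x08,0x23}
#2 dst[0x09+7] := {0x23,0x07,0x5c,0x55,0xed,0x63,0xdd}
query mem[0x0f]=0xdd, mem[0x17]=0xdd, mem[0x0d]=0xed, mem[0x19]=0x08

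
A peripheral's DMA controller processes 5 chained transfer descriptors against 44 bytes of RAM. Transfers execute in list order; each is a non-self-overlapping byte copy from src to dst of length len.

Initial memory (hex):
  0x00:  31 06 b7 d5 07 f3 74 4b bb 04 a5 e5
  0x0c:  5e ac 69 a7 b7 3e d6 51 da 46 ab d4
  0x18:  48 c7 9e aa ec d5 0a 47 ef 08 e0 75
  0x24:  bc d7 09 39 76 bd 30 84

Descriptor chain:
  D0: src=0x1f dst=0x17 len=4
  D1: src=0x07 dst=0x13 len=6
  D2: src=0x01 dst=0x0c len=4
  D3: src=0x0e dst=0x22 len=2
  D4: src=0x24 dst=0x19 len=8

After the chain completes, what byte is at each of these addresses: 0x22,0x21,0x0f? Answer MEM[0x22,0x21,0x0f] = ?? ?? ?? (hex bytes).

  after D0: wrote 4B at 0x17 = 47ef08e0
  after D1: wrote 6B at 0x13 = 4bbb04a5e55e
  after D2: wrote 4B at 0x0c = 06b7d507
  after D3: wrote 2B at 0x22 = d507
  after D4: wrote 8B at 0x19 = bcd7093976bd3084
query mem[0x22]=0xd5, mem[0x21]=0x08, mem[0x0f]=0x07

MEM[0x22,0x21,0x0f] = d5 08 07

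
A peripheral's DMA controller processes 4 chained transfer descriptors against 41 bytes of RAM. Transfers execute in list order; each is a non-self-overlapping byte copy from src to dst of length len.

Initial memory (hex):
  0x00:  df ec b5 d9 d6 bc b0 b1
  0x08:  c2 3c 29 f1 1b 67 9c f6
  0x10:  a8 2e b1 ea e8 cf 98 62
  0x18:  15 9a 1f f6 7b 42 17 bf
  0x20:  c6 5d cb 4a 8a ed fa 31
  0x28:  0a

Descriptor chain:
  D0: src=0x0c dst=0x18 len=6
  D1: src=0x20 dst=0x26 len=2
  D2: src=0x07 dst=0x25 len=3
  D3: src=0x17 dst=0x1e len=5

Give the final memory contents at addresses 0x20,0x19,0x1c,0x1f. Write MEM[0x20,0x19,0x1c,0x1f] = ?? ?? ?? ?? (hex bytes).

#0 dst[0x18+6] := {0x1b,0x67,0x9c,0xf6,0xa8,0x2e}
#1 dst[0x26+2] := {0xc6,0x5d}
#2 dst[0x25+3] := {0xb1,0xc2,0x3c}
#3 dst[0x1e+5] := {0x62,0x1b,0x67,0x9c,0xf6}
query mem[0x20]=0x67, mem[0x19]=0x67, mem[0x1c]=0xa8, mem[0x1f]=0x1b

MEM[0x20,0x19,0x1c,0x1f] = 67 67 a8 1b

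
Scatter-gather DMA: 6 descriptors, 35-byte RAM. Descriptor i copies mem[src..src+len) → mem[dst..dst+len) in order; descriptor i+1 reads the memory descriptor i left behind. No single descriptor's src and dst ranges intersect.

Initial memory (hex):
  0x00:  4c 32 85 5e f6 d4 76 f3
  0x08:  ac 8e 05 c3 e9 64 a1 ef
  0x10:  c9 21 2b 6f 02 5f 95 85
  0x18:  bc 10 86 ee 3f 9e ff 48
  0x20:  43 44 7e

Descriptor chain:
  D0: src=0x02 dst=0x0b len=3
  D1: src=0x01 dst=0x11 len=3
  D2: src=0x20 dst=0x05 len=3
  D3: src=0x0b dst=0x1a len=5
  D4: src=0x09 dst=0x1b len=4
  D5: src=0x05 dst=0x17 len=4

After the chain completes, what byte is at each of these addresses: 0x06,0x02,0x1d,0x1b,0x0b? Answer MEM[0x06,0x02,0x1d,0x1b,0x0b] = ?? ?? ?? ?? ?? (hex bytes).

MEM[0x06,0x02,0x1d,0x1b,0x0b] = 44 85 85 8e 85

#0 dst[0x0b+3] := {0x85,0x5e,0xf6}
#1 dst[0x11+3] := {0x32,0x85,0x5e}
#2 dst[0x05+3] := {0x43,0x44,0x7e}
#3 dst[0x1a+5] := {0x85,0x5e,0xf6,0xa1,0xef}
#4 dst[0x1b+4] := {0x8e,0x05,0x85,0x5e}
#5 dst[0x17+4] := {0x43,0x44,0x7e,0xac}
query mem[0x06]=0x44, mem[0x02]=0x85, mem[0x1d]=0x85, mem[0x1b]=0x8e, mem[0x0b]=0x85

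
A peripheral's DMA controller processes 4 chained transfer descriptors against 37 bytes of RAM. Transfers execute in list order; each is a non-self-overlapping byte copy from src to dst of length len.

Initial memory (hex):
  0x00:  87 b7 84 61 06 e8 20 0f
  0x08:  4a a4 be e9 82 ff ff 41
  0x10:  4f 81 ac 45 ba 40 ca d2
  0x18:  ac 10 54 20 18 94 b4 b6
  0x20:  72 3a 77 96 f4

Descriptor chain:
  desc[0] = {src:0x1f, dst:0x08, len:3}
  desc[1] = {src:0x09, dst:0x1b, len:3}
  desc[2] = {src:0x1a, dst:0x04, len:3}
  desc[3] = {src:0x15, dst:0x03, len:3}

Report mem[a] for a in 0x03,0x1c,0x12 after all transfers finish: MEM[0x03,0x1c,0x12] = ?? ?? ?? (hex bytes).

#0 dst[0x08+3] := {0xb6,0x72,0x3a}
#1 dst[0x1b+3] := {0x72,0x3a,0xe9}
#2 dst[0x04+3] := {0x54,0x72,0x3a}
#3 dst[0x03+3] := {0x40,0xca,0xd2}
query mem[0x03]=0x40, mem[0x1c]=0x3a, mem[0x12]=0xac

MEM[0x03,0x1c,0x12] = 40 3a ac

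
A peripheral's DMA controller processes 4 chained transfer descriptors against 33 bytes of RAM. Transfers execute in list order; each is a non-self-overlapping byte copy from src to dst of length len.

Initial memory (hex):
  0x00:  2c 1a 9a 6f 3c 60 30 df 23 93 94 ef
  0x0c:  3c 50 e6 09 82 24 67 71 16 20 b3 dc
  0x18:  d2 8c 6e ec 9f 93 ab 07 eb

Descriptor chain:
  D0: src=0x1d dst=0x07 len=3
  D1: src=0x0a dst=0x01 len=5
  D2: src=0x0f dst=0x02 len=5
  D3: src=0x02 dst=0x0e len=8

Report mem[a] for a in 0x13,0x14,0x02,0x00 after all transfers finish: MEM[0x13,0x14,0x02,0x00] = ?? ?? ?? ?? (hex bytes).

MEM[0x13,0x14,0x02,0x00] = 93 ab 09 2c

D0: mem[0x07..0x09] <- [93 ab 07]
D1: mem[0x01..0x05] <- [94 ef 3c 50 e6]
D2: mem[0x02..0x06] <- [09 82 24 67 71]
D3: mem[0x0e..0x15] <- [09 82 24 67 71 93 ab 07]
query mem[0x13]=0x93, mem[0x14]=0xab, mem[0x02]=0x09, mem[0x00]=0x2c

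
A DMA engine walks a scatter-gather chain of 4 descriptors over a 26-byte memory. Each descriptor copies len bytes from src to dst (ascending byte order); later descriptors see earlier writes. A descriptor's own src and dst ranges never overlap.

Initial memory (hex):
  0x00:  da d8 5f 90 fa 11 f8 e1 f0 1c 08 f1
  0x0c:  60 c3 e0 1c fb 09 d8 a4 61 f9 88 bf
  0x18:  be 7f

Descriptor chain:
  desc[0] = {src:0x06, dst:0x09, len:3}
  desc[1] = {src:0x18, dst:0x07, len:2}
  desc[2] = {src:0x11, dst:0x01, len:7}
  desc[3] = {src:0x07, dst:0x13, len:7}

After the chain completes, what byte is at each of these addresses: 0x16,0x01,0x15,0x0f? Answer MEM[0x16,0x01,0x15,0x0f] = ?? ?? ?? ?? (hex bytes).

  after D0: wrote 3B at 0x09 = f8e1f0
  after D1: wrote 2B at 0x07 = be7f
  after D2: wrote 7B at 0x01 = 09d8a461f988bf
  after D3: wrote 7B at 0x13 = bf7ff8e1f060c3
query mem[0x16]=0xe1, mem[0x01]=0x09, mem[0x15]=0xf8, mem[0x0f]=0x1c

MEM[0x16,0x01,0x15,0x0f] = e1 09 f8 1c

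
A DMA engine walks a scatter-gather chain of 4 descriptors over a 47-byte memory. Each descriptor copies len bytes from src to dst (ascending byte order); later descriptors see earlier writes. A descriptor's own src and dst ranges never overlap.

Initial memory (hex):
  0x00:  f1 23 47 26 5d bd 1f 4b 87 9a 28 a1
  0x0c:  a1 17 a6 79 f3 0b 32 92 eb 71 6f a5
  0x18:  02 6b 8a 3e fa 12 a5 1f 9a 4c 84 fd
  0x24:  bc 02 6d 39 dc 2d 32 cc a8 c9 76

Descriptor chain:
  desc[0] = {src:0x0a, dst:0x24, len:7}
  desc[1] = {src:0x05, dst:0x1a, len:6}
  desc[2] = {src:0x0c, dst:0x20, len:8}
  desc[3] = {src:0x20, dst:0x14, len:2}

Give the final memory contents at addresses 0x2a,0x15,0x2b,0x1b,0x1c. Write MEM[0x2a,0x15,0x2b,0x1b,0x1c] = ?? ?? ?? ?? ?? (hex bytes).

MEM[0x2a,0x15,0x2b,0x1b,0x1c] = f3 17 cc 1f 4b

[0] 0x0a->0x24 len=7 : 28 a1 a1 17 a6 79 f3
[1] 0x05->0x1a len=6 : bd 1f 4b 87 9a 28
[2] 0x0c->0x20 len=8 : a1 17 a6 79 f3 0b 32 92
[3] 0x20->0x14 len=2 : a1 17
query mem[0x2a]=0xf3, mem[0x15]=0x17, mem[0x2b]=0xcc, mem[0x1b]=0x1f, mem[0x1c]=0x4b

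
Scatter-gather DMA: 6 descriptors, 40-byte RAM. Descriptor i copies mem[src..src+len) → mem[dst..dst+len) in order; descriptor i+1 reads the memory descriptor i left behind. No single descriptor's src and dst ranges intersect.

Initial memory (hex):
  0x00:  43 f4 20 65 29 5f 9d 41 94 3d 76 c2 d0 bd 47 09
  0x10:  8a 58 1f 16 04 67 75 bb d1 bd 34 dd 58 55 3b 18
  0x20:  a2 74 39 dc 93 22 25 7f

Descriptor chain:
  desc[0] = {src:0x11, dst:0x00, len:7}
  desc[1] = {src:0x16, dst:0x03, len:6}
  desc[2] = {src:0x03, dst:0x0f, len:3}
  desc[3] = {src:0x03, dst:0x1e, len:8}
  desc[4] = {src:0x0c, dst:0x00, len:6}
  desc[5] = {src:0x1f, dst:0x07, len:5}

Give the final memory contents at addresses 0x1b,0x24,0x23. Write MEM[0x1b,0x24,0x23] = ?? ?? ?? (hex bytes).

[0] 0x11->0x00 len=7 : 58 1f 16 04 67 75 bb
[1] 0x16->0x03 len=6 : 75 bb d1 bd 34 dd
[2] 0x03->0x0f len=3 : 75 bb d1
[3] 0x03->0x1e len=8 : 75 bb d1 bd 34 dd 3d 76
[4] 0x0c->0x00 len=6 : d0 bd 47 75 bb d1
[5] 0x1f->0x07 len=5 : bb d1 bd 34 dd
query mem[0x1b]=0xdd, mem[0x24]=0x3d, mem[0x23]=0xdd

MEM[0x1b,0x24,0x23] = dd 3d dd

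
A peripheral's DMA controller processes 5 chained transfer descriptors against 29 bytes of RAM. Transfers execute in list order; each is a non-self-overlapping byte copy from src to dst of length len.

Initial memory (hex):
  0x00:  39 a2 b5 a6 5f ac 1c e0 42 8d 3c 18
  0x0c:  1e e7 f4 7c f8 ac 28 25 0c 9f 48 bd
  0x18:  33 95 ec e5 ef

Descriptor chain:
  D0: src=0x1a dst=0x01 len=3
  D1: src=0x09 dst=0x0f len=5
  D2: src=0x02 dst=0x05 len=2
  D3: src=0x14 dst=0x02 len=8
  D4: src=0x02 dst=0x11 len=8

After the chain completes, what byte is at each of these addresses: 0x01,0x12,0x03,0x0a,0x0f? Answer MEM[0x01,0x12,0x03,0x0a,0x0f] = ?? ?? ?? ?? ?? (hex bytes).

[0] 0x1a->0x01 len=3 : ec e5 ef
[1] 0x09->0x0f len=5 : 8d 3c 18 1e e7
[2] 0x02->0x05 len=2 : e5 ef
[3] 0x14->0x02 len=8 : 0c 9f 48 bd 33 95 ec e5
[4] 0x02->0x11 len=8 : 0c 9f 48 bd 33 95 ec e5
query mem[0x01]=0xec, mem[0x12]=0x9f, mem[0x03]=0x9f, mem[0x0a]=0x3c, mem[0x0f]=0x8d

MEM[0x01,0x12,0x03,0x0a,0x0f] = ec 9f 9f 3c 8d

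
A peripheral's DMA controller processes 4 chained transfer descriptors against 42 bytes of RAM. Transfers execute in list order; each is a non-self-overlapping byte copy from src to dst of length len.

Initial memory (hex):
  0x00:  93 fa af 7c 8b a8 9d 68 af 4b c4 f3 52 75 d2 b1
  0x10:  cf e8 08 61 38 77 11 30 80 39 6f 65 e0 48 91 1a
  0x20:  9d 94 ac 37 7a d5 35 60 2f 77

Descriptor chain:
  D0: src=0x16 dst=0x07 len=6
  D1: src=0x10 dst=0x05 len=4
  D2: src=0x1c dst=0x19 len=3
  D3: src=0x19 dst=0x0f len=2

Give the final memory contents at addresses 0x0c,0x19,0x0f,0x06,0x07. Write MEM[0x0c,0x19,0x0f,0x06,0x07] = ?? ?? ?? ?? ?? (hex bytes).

D0: mem[0x07..0x0c] <- [11 30 80 39 6f 65]
D1: mem[0x05..0x08] <- [cf e8 08 61]
D2: mem[0x19..0x1b] <- [e0 48 91]
D3: mem[0x0f..0x10] <- [e0 48]
query mem[0x0c]=0x65, mem[0x19]=0xe0, mem[0x0f]=0xe0, mem[0x06]=0xe8, mem[0x07]=0x08

MEM[0x0c,0x19,0x0f,0x06,0x07] = 65 e0 e0 e8 08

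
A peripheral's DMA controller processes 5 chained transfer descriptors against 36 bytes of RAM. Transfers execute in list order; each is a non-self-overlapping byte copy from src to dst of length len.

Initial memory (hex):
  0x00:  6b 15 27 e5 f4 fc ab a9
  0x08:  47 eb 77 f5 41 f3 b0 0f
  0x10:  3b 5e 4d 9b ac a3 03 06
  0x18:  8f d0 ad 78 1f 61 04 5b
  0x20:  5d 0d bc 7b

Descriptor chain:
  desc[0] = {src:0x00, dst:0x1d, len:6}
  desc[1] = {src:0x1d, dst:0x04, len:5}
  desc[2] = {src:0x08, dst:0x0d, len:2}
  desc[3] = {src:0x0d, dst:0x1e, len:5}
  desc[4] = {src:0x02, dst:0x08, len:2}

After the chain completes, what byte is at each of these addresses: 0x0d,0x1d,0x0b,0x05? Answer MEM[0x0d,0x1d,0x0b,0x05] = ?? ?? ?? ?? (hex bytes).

MEM[0x0d,0x1d,0x0b,0x05] = f4 6b f5 15

D0: mem[0x1d..0x22] <- [6b 15 27 e5 f4 fc]
D1: mem[0x04..0x08] <- [6b 15 27 e5 f4]
D2: mem[0x0d..0x0e] <- [f4 eb]
D3: mem[0x1e..0x22] <- [f4 eb 0f 3b 5e]
D4: mem[0x08..0x09] <- [27 e5]
query mem[0x0d]=0xf4, mem[0x1d]=0x6b, mem[0x0b]=0xf5, mem[0x05]=0x15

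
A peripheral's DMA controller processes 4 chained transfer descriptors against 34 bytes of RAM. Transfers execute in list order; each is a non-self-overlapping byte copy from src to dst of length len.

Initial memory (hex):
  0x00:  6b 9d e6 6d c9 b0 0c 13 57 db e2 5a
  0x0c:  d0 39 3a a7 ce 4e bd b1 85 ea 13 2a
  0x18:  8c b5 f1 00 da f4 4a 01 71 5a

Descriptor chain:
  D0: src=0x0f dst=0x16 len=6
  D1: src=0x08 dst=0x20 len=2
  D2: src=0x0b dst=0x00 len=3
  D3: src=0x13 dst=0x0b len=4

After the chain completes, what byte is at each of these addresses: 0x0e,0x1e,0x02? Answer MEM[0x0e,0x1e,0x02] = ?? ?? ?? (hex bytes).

MEM[0x0e,0x1e,0x02] = a7 4a 39

D0: mem[0x16..0x1b] <- [a7 ce 4e bd b1 85]
D1: mem[0x20..0x21] <- [57 db]
D2: mem[0x00..0x02] <- [5a d0 39]
D3: mem[0x0b..0x0e] <- [b1 85 ea a7]
query mem[0x0e]=0xa7, mem[0x1e]=0x4a, mem[0x02]=0x39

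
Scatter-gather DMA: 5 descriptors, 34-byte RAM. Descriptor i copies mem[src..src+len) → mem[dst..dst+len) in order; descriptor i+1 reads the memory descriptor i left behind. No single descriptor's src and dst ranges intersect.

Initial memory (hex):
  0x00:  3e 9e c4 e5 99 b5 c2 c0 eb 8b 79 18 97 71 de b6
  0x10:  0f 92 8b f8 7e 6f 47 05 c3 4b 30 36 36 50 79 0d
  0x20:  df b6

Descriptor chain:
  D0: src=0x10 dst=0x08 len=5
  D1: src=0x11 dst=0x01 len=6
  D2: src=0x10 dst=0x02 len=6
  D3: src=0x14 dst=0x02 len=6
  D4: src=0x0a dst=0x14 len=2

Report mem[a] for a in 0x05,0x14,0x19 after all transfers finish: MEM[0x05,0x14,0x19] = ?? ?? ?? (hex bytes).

MEM[0x05,0x14,0x19] = 05 8b 4b

D0: mem[0x08..0x0c] <- [0f 92 8b f8 7e]
D1: mem[0x01..0x06] <- [92 8b f8 7e 6f 47]
D2: mem[0x02..0x07] <- [0f 92 8b f8 7e 6f]
D3: mem[0x02..0x07] <- [7e 6f 47 05 c3 4b]
D4: mem[0x14..0x15] <- [8b f8]
query mem[0x05]=0x05, mem[0x14]=0x8b, mem[0x19]=0x4b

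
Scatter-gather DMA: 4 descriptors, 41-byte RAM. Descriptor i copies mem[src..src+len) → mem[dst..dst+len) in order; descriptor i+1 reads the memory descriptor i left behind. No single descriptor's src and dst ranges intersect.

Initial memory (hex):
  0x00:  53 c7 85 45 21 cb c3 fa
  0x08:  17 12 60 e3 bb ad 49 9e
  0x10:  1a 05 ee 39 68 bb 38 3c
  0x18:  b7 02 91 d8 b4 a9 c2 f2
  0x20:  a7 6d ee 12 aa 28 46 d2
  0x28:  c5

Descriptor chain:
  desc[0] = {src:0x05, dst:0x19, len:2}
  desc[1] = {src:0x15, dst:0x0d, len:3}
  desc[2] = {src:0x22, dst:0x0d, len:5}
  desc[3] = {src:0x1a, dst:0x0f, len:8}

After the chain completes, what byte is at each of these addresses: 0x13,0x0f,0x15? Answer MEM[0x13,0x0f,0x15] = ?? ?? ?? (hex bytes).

#0 dst[0x19+2] := {0xcb,0xc3}
#1 dst[0x0d+3] := {0xbb,0x38,0x3c}
#2 dst[0x0d+5] := {0xee,0x12,0xaa,0x28,0x46}
#3 dst[0x0f+8] := {0xc3,0xd8,0xb4,0xa9,0xc2,0xf2,0xa7,0x6d}
query mem[0x13]=0xc2, mem[0x0f]=0xc3, mem[0x15]=0xa7

MEM[0x13,0x0f,0x15] = c2 c3 a7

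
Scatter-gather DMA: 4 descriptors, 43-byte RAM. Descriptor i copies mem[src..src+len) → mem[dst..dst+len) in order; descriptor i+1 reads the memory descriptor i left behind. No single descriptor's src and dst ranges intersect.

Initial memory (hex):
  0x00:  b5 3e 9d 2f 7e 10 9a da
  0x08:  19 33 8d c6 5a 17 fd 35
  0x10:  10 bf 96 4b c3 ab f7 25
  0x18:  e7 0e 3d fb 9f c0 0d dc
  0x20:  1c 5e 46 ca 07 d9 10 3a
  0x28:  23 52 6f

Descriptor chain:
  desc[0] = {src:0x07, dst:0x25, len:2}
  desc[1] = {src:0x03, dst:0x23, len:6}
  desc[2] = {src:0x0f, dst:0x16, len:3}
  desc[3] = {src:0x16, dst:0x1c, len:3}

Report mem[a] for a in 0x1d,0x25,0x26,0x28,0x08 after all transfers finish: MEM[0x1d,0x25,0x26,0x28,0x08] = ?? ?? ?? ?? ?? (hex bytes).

#0 dst[0x25+2] := {0xda,0x19}
#1 dst[0x23+6] := {0x2f,0x7e,0x10,0x9a,0xda,0x19}
#2 dst[0x16+3] := {0x35,0x10,0xbf}
#3 dst[0x1c+3] := {0x35,0x10,0xbf}
query mem[0x1d]=0x10, mem[0x25]=0x10, mem[0x26]=0x9a, mem[0x28]=0x19, mem[0x08]=0x19

MEM[0x1d,0x25,0x26,0x28,0x08] = 10 10 9a 19 19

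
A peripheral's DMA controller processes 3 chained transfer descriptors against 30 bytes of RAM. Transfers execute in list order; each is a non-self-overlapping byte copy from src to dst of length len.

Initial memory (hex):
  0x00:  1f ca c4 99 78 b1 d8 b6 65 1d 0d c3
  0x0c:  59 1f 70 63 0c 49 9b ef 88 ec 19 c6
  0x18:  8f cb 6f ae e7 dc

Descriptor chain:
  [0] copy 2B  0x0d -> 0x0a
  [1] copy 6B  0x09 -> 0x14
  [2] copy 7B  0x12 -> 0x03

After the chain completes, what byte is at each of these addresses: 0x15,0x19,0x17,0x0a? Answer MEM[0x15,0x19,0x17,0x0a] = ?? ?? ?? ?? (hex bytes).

#0 dst[0x0a+2] := {0x1f,0x70}
#1 dst[0x14+6] := {0x1d,0x1f,0x70,0x59,0x1f,0x70}
#2 dst[0x03+7] := {0x9b,0xef,0x1d,0x1f,0x70,0x59,0x1f}
query mem[0x15]=0x1f, mem[0x19]=0x70, mem[0x17]=0x59, mem[0x0a]=0x1f

MEM[0x15,0x19,0x17,0x0a] = 1f 70 59 1f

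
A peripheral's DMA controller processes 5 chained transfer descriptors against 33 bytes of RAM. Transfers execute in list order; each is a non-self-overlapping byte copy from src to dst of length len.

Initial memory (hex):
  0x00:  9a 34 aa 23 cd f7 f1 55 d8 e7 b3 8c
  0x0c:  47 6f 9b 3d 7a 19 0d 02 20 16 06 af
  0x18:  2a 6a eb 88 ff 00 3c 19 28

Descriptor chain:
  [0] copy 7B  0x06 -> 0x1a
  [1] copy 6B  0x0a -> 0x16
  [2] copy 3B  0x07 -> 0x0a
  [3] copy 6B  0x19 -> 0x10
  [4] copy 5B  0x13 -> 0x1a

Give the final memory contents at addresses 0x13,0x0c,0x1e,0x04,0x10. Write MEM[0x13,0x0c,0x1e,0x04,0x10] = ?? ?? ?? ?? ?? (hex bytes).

MEM[0x13,0x0c,0x1e,0x04,0x10] = d8 e7 8c cd 6f

#0 dst[0x1a+7] := {0xf1,0x55,0xd8,0xe7,0xb3,0x8c,0x47}
#1 dst[0x16+6] := {0xb3,0x8c,0x47,0x6f,0x9b,0x3d}
#2 dst[0x0a+3] := {0x55,0xd8,0xe7}
#3 dst[0x10+6] := {0x6f,0x9b,0x3d,0xd8,0xe7,0xb3}
#4 dst[0x1a+5] := {0xd8,0xe7,0xb3,0xb3,0x8c}
query mem[0x13]=0xd8, mem[0x0c]=0xe7, mem[0x1e]=0x8c, mem[0x04]=0xcd, mem[0x10]=0x6f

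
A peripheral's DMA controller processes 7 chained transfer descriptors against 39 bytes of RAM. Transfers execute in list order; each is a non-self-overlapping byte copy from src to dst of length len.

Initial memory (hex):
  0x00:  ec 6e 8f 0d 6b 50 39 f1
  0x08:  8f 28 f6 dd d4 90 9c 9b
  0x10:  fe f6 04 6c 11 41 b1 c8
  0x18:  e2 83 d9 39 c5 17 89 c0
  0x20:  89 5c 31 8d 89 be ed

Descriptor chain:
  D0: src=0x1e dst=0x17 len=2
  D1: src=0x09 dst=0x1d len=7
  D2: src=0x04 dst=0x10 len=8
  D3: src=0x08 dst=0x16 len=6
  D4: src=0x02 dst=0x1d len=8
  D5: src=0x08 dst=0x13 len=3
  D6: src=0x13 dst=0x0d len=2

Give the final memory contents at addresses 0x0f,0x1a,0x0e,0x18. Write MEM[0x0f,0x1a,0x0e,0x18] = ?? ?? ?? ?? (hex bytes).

  after D0: wrote 2B at 0x17 = 89c0
  after D1: wrote 7B at 0x1d = 28f6ddd4909c9b
  after D2: wrote 8B at 0x10 = 6b5039f18f28f6dd
  after D3: wrote 6B at 0x16 = 8f28f6ddd490
  after D4: wrote 8B at 0x1d = 8f0d6b5039f18f28
  after D5: wrote 3B at 0x13 = 8f28f6
  after D6: wrote 2B at 0x0d = 8f28
query mem[0x0f]=0x9b, mem[0x1a]=0xd4, mem[0x0e]=0x28, mem[0x18]=0xf6

MEM[0x0f,0x1a,0x0e,0x18] = 9b d4 28 f6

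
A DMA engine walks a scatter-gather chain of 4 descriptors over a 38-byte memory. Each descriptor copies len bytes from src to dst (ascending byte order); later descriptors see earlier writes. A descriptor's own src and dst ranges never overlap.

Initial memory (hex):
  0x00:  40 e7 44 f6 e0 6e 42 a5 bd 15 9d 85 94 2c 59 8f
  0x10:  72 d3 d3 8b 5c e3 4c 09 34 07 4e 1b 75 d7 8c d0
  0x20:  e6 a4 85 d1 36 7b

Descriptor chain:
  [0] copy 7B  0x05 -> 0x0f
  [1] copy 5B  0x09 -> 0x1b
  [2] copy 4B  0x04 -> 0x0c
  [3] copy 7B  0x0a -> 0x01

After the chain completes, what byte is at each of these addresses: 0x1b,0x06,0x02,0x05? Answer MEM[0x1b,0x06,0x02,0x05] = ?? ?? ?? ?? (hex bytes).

D0: mem[0x0f..0x15] <- [6e 42 a5 bd 15 9d 85]
D1: mem[0x1b..0x1f] <- [15 9d 85 94 2c]
D2: mem[0x0c..0x0f] <- [e0 6e 42 a5]
D3: mem[0x01..0x07] <- [9d 85 e0 6e 42 a5 42]
query mem[0x1b]=0x15, mem[0x06]=0xa5, mem[0x02]=0x85, mem[0x05]=0x42

MEM[0x1b,0x06,0x02,0x05] = 15 a5 85 42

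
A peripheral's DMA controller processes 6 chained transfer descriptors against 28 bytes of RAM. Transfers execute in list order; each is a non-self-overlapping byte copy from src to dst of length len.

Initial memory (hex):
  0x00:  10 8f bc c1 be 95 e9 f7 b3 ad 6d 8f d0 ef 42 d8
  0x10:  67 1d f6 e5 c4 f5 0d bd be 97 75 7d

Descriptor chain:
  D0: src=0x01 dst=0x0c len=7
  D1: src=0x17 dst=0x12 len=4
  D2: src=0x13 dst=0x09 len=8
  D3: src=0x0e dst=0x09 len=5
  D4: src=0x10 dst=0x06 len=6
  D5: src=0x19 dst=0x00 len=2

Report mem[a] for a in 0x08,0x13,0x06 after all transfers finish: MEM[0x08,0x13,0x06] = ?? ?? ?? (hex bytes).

MEM[0x08,0x13,0x06] = bd be 75

#0 dst[0x0c+7] := {0x8f,0xbc,0xc1,0xbe,0x95,0xe9,0xf7}
#1 dst[0x12+4] := {0xbd,0xbe,0x97,0x75}
#2 dst[0x09+8] := {0xbe,0x97,0x75,0x0d,0xbd,0xbe,0x97,0x75}
#3 dst[0x09+5] := {0xbe,0x97,0x75,0xe9,0xbd}
#4 dst[0x06+6] := {0x75,0xe9,0xbd,0xbe,0x97,0x75}
#5 dst[0x00+2] := {0x97,0x75}
query mem[0x08]=0xbd, mem[0x13]=0xbe, mem[0x06]=0x75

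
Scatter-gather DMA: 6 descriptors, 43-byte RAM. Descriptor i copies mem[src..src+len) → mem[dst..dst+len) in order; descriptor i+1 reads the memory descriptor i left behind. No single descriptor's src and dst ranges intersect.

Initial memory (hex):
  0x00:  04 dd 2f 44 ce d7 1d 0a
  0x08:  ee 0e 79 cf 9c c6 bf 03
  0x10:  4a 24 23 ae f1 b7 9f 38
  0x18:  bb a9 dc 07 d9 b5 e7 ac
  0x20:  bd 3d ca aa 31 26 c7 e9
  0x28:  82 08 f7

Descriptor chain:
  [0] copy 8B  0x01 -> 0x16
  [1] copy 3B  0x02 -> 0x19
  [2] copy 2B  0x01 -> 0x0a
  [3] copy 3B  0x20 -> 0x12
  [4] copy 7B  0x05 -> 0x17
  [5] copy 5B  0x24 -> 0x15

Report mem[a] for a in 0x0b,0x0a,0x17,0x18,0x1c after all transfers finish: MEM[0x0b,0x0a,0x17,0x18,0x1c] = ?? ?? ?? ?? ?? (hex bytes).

#0 dst[0x16+8] := {0xdd,0x2f,0x44,0xce,0xd7,0x1d,0x0a,0xee}
#1 dst[0x19+3] := {0x2f,0x44,0xce}
#2 dst[0x0a+2] := {0xdd,0x2f}
#3 dst[0x12+3] := {0xbd,0x3d,0xca}
#4 dst[0x17+7] := {0xd7,0x1d,0x0a,0xee,0x0e,0xdd,0x2f}
#5 dst[0x15+5] := {0x31,0x26,0xc7,0xe9,0x82}
query mem[0x0b]=0x2f, mem[0x0a]=0xdd, mem[0x17]=0xc7, mem[0x18]=0xe9, mem[0x1c]=0xdd

MEM[0x0b,0x0a,0x17,0x18,0x1c] = 2f dd c7 e9 dd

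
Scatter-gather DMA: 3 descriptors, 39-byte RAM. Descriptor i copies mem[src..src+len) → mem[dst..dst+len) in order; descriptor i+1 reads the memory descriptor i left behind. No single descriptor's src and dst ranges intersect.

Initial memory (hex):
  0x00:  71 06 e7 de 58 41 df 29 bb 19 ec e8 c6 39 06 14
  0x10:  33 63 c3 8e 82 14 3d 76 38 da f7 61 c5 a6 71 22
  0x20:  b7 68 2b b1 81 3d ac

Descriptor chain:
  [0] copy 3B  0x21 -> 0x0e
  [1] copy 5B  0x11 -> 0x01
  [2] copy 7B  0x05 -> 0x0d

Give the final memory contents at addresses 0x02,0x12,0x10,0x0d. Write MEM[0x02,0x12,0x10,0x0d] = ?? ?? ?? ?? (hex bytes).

MEM[0x02,0x12,0x10,0x0d] = c3 ec bb 14

  after D0: wrote 3B at 0x0e = 682bb1
  after D1: wrote 5B at 0x01 = 63c38e8214
  after D2: wrote 7B at 0x0d = 14df29bb19ece8
query mem[0x02]=0xc3, mem[0x12]=0xec, mem[0x10]=0xbb, mem[0x0d]=0x14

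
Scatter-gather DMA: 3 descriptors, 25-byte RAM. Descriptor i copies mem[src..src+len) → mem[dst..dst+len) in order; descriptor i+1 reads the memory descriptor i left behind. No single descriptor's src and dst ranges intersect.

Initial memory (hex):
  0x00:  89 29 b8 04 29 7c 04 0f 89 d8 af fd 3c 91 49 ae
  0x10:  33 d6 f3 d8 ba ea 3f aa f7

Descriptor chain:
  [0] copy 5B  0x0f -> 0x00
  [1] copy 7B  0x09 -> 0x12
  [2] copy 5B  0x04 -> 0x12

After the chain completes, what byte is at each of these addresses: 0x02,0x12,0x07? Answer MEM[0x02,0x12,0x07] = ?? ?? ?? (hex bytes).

#0 dst[0x00+5] := {0xae,0x33,0xd6,0xf3,0xd8}
#1 dst[0x12+7] := {0xd8,0xaf,0xfd,0x3c,0x91,0x49,0xae}
#2 dst[0x12+5] := {0xd8,0x7c,0x04,0x0f,0x89}
query mem[0x02]=0xd6, mem[0x12]=0xd8, mem[0x07]=0x0f

MEM[0x02,0x12,0x07] = d6 d8 0f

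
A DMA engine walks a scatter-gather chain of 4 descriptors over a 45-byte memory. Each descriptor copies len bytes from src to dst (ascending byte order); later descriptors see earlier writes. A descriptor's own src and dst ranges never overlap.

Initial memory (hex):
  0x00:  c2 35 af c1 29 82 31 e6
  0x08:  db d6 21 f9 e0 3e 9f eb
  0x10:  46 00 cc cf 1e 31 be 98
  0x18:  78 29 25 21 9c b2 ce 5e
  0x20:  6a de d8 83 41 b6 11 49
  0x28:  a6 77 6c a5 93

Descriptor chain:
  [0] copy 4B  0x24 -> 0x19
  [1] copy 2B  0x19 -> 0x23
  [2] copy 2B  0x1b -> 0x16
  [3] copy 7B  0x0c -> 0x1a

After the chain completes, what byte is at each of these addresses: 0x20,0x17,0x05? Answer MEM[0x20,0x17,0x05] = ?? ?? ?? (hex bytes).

  after D0: wrote 4B at 0x19 = 41b61149
  after D1: wrote 2B at 0x23 = 41b6
  after D2: wrote 2B at 0x16 = 1149
  after D3: wrote 7B at 0x1a = e03e9feb4600cc
query mem[0x20]=0xcc, mem[0x17]=0x49, mem[0x05]=0x82

MEM[0x20,0x17,0x05] = cc 49 82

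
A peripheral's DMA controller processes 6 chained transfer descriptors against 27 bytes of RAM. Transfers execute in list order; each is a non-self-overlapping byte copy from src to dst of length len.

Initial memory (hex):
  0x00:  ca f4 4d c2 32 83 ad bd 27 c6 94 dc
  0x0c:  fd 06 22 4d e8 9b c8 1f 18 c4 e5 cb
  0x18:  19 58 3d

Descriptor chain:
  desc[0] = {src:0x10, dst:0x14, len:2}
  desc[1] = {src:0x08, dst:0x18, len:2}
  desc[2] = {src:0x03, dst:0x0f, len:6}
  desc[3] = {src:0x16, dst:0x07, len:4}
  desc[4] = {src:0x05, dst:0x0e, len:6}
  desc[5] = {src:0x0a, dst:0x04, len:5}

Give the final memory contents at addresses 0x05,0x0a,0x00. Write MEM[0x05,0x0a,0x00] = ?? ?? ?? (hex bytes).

  after D0: wrote 2B at 0x14 = e89b
  after D1: wrote 2B at 0x18 = 27c6
  after D2: wrote 6B at 0x0f = c23283adbd27
  after D3: wrote 4B at 0x07 = e5cb27c6
  after D4: wrote 6B at 0x0e = 83ade5cb27c6
  after D5: wrote 5B at 0x04 = c6dcfd0683
query mem[0x05]=0xdc, mem[0x0a]=0xc6, mem[0x00]=0xca

MEM[0x05,0x0a,0x00] = dc c6 ca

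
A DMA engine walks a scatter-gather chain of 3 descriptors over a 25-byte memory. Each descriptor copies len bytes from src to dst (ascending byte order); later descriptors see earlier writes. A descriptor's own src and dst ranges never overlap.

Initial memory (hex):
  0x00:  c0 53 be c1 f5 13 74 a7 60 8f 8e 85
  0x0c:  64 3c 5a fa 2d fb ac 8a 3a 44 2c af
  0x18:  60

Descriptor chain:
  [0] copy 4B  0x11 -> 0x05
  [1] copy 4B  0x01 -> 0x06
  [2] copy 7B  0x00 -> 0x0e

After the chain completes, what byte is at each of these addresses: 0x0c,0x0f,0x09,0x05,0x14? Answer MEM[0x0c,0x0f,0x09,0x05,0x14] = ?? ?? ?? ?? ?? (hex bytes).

D0: mem[0x05..0x08] <- [fb ac 8a 3a]
D1: mem[0x06..0x09] <- [53 be c1 f5]
D2: mem[0x0e..0x14] <- [c0 53 be c1 f5 fb 53]
query mem[0x0c]=0x64, mem[0x0f]=0x53, mem[0x09]=0xf5, mem[0x05]=0xfb, mem[0x14]=0x53

MEM[0x0c,0x0f,0x09,0x05,0x14] = 64 53 f5 fb 53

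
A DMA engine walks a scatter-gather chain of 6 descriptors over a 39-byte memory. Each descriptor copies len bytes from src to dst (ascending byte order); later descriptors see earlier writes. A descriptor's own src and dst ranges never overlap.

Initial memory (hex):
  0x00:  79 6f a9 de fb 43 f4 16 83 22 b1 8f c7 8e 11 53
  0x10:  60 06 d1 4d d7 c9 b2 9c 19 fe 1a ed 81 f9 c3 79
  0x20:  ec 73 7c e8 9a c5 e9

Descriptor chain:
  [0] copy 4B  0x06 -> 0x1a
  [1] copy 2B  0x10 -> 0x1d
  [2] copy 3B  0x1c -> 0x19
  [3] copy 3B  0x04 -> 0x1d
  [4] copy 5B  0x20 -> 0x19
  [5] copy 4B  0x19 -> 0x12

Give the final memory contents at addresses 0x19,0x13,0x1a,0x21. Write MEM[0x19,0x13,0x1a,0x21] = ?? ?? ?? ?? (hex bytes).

[0] 0x06->0x1a len=4 : f4 16 83 22
[1] 0x10->0x1d len=2 : 60 06
[2] 0x1c->0x19 len=3 : 83 60 06
[3] 0x04->0x1d len=3 : fb 43 f4
[4] 0x20->0x19 len=5 : ec 73 7c e8 9a
[5] 0x19->0x12 len=4 : ec 73 7c e8
query mem[0x19]=0xec, mem[0x13]=0x73, mem[0x1a]=0x73, mem[0x21]=0x73

MEM[0x19,0x13,0x1a,0x21] = ec 73 73 73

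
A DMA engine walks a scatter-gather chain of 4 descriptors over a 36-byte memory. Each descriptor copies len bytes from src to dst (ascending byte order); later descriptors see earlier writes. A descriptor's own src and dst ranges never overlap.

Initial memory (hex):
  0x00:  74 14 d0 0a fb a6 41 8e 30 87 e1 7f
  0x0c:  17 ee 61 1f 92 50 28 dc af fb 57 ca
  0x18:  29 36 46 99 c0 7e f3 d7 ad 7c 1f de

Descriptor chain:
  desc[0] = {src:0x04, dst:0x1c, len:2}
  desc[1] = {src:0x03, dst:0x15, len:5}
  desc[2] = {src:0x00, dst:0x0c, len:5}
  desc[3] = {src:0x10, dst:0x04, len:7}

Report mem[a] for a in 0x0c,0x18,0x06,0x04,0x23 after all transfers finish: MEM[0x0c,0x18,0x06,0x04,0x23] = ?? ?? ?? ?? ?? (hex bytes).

  after D0: wrote 2B at 0x1c = fba6
  after D1: wrote 5B at 0x15 = 0afba6418e
  after D2: wrote 5B at 0x0c = 7414d00afb
  after D3: wrote 7B at 0x04 = fb5028dcaf0afb
query mem[0x0c]=0x74, mem[0x18]=0x41, mem[0x06]=0x28, mem[0x04]=0xfb, mem[0x23]=0xde

MEM[0x0c,0x18,0x06,0x04,0x23] = 74 41 28 fb de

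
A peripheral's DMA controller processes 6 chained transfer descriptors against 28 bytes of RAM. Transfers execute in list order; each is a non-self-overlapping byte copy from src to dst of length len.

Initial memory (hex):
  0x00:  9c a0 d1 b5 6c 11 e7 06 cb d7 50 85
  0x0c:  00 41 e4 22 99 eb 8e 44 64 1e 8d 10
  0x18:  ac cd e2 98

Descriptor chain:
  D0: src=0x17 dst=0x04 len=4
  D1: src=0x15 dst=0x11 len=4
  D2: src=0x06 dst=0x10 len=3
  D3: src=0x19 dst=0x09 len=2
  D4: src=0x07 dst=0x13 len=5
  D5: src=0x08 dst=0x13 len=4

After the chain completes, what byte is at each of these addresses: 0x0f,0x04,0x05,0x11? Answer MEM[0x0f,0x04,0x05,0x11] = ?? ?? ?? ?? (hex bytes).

D0: mem[0x04..0x07] <- [10 ac cd e2]
D1: mem[0x11..0x14] <- [1e 8d 10 ac]
D2: mem[0x10..0x12] <- [cd e2 cb]
D3: mem[0x09..0x0a] <- [cd e2]
D4: mem[0x13..0x17] <- [e2 cb cd e2 85]
D5: mem[0x13..0x16] <- [cb cd e2 85]
query mem[0x0f]=0x22, mem[0x04]=0x10, mem[0x05]=0xac, mem[0x11]=0xe2

MEM[0x0f,0x04,0x05,0x11] = 22 10 ac e2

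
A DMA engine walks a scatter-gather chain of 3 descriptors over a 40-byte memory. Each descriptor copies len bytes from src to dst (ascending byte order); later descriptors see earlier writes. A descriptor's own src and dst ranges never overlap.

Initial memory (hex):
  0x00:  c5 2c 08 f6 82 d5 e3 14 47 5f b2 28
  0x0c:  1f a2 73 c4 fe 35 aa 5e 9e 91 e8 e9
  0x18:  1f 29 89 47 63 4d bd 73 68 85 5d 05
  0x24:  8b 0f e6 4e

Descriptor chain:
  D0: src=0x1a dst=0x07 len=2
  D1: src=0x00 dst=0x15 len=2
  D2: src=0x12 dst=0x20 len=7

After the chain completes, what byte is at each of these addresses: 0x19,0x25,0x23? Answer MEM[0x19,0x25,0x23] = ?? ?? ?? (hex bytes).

D0: mem[0x07..0x08] <- [89 47]
D1: mem[0x15..0x16] <- [c5 2c]
D2: mem[0x20..0x26] <- [aa 5e 9e c5 2c e9 1f]
query mem[0x19]=0x29, mem[0x25]=0xe9, mem[0x23]=0xc5

MEM[0x19,0x25,0x23] = 29 e9 c5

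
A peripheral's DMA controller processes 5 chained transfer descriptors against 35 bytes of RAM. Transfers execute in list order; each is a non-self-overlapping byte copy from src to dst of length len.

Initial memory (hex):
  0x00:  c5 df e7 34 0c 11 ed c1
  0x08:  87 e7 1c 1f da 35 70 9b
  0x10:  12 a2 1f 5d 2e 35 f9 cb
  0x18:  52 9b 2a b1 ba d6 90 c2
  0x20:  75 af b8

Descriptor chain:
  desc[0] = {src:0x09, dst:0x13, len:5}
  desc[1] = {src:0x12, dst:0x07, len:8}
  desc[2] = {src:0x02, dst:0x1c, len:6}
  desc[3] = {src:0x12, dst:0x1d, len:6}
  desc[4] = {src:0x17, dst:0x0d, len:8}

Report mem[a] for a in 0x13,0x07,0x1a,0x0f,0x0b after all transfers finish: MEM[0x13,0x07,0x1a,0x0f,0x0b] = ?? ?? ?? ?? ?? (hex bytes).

[0] 0x09->0x13 len=5 : e7 1c 1f da 35
[1] 0x12->0x07 len=8 : 1f e7 1c 1f da 35 52 9b
[2] 0x02->0x1c len=6 : e7 34 0c 11 ed 1f
[3] 0x12->0x1d len=6 : 1f e7 1c 1f da 35
[4] 0x17->0x0d len=8 : 35 52 9b 2a b1 e7 1f e7
query mem[0x13]=0x1f, mem[0x07]=0x1f, mem[0x1a]=0x2a, mem[0x0f]=0x9b, mem[0x0b]=0xda

MEM[0x13,0x07,0x1a,0x0f,0x0b] = 1f 1f 2a 9b da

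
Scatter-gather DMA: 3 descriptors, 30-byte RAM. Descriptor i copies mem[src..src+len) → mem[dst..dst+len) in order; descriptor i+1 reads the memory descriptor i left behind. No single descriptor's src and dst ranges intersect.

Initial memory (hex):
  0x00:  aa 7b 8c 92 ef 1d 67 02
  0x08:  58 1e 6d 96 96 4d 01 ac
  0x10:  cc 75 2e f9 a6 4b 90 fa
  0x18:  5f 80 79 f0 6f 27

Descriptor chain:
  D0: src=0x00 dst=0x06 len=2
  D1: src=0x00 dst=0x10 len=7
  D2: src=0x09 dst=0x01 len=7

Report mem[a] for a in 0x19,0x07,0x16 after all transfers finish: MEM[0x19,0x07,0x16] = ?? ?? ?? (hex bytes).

MEM[0x19,0x07,0x16] = 80 ac aa

  after D0: wrote 2B at 0x06 = aa7b
  after D1: wrote 7B at 0x10 = aa7b8c92ef1daa
  after D2: wrote 7B at 0x01 = 1e6d96964d01ac
query mem[0x19]=0x80, mem[0x07]=0xac, mem[0x16]=0xaa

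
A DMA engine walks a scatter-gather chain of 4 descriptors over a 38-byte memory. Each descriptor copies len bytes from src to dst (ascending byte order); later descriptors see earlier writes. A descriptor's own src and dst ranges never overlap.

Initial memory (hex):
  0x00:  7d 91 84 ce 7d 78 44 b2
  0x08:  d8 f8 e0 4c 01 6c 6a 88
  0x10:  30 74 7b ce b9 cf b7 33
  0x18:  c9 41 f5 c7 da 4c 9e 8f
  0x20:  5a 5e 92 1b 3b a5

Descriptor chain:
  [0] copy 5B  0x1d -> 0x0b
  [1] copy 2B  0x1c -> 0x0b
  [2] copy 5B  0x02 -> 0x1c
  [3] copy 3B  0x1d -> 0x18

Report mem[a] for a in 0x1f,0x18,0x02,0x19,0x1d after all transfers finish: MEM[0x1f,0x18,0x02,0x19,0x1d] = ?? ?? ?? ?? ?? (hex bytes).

[0] 0x1d->0x0b len=5 : 4c 9e 8f 5a 5e
[1] 0x1c->0x0b len=2 : da 4c
[2] 0x02->0x1c len=5 : 84 ce 7d 78 44
[3] 0x1d->0x18 len=3 : ce 7d 78
query mem[0x1f]=0x78, mem[0x18]=0xce, mem[0x02]=0x84, mem[0x19]=0x7d, mem[0x1d]=0xce

MEM[0x1f,0x18,0x02,0x19,0x1d] = 78 ce 84 7d ce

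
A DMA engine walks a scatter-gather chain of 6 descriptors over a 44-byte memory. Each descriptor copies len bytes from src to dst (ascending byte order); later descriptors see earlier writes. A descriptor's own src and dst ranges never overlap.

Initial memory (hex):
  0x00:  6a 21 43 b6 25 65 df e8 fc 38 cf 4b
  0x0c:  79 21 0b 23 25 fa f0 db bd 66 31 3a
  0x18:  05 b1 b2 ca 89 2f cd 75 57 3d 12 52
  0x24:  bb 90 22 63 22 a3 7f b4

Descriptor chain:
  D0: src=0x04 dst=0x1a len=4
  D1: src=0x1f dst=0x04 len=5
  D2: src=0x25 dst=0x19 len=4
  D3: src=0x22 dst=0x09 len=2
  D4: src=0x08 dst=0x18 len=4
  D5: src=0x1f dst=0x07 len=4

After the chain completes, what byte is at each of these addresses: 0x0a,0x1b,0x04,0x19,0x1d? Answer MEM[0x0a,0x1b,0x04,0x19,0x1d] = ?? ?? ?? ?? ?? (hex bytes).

  after D0: wrote 4B at 0x1a = 2565dfe8
  after D1: wrote 5B at 0x04 = 75573d1252
  after D2: wrote 4B at 0x19 = 90226322
  after D3: wrote 2B at 0x09 = 1252
  after D4: wrote 4B at 0x18 = 5212524b
  after D5: wrote 4B at 0x07 = 75573d12
query mem[0x0a]=0x12, mem[0x1b]=0x4b, mem[0x04]=0x75, mem[0x19]=0x12, mem[0x1d]=0xe8

MEM[0x0a,0x1b,0x04,0x19,0x1d] = 12 4b 75 12 e8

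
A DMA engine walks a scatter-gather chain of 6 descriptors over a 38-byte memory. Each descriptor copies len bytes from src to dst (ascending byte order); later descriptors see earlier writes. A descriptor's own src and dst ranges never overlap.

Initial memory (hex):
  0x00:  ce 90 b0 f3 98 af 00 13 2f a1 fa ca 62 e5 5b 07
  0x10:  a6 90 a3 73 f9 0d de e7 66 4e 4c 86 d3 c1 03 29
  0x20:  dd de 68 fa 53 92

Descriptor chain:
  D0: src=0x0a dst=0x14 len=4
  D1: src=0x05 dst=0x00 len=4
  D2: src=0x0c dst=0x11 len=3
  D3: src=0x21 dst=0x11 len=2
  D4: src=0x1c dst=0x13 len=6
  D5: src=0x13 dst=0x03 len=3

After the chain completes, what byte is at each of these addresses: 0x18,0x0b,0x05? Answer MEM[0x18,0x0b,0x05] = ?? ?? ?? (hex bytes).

MEM[0x18,0x0b,0x05] = de ca 03

D0: mem[0x14..0x17] <- [fa ca 62 e5]
D1: mem[0x00..0x03] <- [af 00 13 2f]
D2: mem[0x11..0x13] <- [62 e5 5b]
D3: mem[0x11..0x12] <- [de 68]
D4: mem[0x13..0x18] <- [d3 c1 03 29 dd de]
D5: mem[0x03..0x05] <- [d3 c1 03]
query mem[0x18]=0xde, mem[0x0b]=0xca, mem[0x05]=0x03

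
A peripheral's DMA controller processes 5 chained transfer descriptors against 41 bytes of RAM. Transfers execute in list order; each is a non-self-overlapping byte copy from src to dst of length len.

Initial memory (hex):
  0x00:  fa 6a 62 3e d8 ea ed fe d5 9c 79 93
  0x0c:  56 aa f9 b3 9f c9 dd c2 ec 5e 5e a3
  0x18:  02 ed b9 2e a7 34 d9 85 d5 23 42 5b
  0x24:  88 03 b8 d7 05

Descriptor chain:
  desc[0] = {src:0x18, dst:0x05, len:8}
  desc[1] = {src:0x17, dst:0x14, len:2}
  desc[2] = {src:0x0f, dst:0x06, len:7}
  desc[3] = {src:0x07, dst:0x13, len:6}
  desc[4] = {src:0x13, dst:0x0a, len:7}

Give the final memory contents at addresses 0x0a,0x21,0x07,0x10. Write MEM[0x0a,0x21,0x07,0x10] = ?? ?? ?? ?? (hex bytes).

MEM[0x0a,0x21,0x07,0x10] = 9f 23 9f ed

[0] 0x18->0x05 len=8 : 02 ed b9 2e a7 34 d9 85
[1] 0x17->0x14 len=2 : a3 02
[2] 0x0f->0x06 len=7 : b3 9f c9 dd c2 a3 02
[3] 0x07->0x13 len=6 : 9f c9 dd c2 a3 02
[4] 0x13->0x0a len=7 : 9f c9 dd c2 a3 02 ed
query mem[0x0a]=0x9f, mem[0x21]=0x23, mem[0x07]=0x9f, mem[0x10]=0xed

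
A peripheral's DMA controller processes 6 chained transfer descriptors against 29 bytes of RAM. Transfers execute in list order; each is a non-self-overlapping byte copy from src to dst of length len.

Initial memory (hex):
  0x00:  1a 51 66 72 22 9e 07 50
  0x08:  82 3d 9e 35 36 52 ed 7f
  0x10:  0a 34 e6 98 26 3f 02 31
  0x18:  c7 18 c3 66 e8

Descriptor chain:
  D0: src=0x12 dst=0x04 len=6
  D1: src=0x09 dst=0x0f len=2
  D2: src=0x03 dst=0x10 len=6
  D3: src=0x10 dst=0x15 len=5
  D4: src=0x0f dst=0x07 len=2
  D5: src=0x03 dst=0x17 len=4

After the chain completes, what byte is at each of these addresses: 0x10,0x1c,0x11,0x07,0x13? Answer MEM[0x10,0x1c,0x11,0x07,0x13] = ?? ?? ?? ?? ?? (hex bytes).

D0: mem[0x04..0x09] <- [e6 98 26 3f 02 31]
D1: mem[0x0f..0x10] <- [31 9e]
D2: mem[0x10..0x15] <- [72 e6 98 26 3f 02]
D3: mem[0x15..0x19] <- [72 e6 98 26 3f]
D4: mem[0x07..0x08] <- [31 72]
D5: mem[0x17..0x1a] <- [72 e6 98 26]
query mem[0x10]=0x72, mem[0x1c]=0xe8, mem[0x11]=0xe6, mem[0x07]=0x31, mem[0x13]=0x26

MEM[0x10,0x1c,0x11,0x07,0x13] = 72 e8 e6 31 26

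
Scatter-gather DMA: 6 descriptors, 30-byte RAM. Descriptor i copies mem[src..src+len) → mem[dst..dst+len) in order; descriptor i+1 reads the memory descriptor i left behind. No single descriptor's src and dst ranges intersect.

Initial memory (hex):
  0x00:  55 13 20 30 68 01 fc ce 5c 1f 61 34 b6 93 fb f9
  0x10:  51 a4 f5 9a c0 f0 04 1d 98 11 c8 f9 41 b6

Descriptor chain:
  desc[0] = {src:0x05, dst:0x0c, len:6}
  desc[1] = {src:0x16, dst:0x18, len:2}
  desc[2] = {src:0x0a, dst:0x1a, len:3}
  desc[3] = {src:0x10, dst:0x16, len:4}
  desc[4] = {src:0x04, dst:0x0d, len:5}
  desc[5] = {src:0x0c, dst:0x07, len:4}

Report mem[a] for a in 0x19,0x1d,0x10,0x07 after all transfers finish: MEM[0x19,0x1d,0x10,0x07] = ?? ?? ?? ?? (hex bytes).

MEM[0x19,0x1d,0x10,0x07] = 9a b6 ce 01

D0: mem[0x0c..0x11] <- [01 fc ce 5c 1f 61]
D1: mem[0x18..0x19] <- [04 1d]
D2: mem[0x1a..0x1c] <- [61 34 01]
D3: mem[0x16..0x19] <- [1f 61 f5 9a]
D4: mem[0x0d..0x11] <- [68 01 fc ce 5c]
D5: mem[0x07..0x0a] <- [01 68 01 fc]
query mem[0x19]=0x9a, mem[0x1d]=0xb6, mem[0x10]=0xce, mem[0x07]=0x01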